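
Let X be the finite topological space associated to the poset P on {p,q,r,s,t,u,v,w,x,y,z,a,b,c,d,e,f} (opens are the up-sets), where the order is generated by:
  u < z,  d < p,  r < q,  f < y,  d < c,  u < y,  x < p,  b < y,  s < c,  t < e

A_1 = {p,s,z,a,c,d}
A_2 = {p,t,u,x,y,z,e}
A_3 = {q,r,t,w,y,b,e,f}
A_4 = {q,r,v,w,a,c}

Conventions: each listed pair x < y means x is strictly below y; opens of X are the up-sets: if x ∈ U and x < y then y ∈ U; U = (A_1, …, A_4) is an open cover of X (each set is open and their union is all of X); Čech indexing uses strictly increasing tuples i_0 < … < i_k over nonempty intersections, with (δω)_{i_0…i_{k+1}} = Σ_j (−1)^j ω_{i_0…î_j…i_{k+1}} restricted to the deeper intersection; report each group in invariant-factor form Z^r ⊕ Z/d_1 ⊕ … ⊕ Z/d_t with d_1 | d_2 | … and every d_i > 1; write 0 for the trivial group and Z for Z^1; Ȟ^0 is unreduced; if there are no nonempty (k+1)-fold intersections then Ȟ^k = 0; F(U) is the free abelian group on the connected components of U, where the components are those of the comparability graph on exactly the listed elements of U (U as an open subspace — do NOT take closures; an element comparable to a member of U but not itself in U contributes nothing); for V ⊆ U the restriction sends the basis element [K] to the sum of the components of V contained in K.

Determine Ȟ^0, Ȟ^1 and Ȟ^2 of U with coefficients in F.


Ȟ^0 ≅ Z^7; Ȟ^1 ≅ 0; Ȟ^2 ≅ 0

nonempty intersections:
  A12={p,z} A14={a,c} A23={t,y,e} A34={q,r,w}
components per intersection:
  A1: {p,s,c,d} {z} {a}
  A2: {p,x} {t,e} {u,y,z}
  A3: {q,r} {t,e} {w} {y,b,f}
  A4: {q,r} {v} {w} {a} {c}
  A12: {p} {z}
  A14: {a} {c}
  A23: {t,e} {y}
  A34: {q,r} {w}
C dims 15,8; δ0: rk 8, SNF 1^8
Ȟ^0: (15−8)−0=7 ⇒ Z^7
Ȟ^1: (8−0)−8=0 ⇒ 0
Ȟ^2: (0−0)−0=0 ⇒ 0


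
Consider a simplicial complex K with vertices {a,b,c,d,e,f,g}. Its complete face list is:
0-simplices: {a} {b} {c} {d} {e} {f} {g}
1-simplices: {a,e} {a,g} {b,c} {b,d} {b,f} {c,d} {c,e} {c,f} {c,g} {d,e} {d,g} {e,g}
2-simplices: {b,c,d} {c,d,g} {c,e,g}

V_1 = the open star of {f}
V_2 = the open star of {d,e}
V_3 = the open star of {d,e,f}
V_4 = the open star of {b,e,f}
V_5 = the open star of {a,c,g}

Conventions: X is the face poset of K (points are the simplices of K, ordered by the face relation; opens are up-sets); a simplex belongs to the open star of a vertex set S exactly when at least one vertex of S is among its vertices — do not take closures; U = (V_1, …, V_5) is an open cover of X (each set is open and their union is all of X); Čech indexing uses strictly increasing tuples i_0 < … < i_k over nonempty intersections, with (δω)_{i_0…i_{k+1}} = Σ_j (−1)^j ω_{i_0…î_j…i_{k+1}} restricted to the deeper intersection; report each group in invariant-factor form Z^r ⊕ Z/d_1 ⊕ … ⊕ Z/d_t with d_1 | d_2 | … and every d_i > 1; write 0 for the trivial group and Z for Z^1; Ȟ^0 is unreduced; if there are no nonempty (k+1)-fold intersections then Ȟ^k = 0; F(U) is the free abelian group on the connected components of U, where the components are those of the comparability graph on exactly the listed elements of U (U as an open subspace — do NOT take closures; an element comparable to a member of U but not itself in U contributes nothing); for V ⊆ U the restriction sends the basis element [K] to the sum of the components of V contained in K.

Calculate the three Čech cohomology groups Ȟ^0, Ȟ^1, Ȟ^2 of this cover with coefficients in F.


Ȟ^0(U;F) ≅ Z; Ȟ^1(U;F) ≅ Z^3; Ȟ^2(U;F) ≅ 0

intersection data:
  V1={{f},{b,f},{c,f}} V2={{d},{e},{a,e},{b,d},{c,d},{c,e},{d,e},{d,g},{e,g},{b,c,d},{c,d,g},{c,e,g}} V3={{d},{e},{f},{a,e},{b,d},{b,f},{c,d},{c,e},{c,f},{d,e},{d,g},{e,g},{b,c,d},{c,d,g},{c,e,g}} V4={{b},{e},{f},{a,e},{b,c},{b,d},{b,f},{c,e},{c,f},{d,e},{e,g},{b,c,d},{c,e,g}} V5={{a},{c},{g},{a,e},{a,g},{b,c},{c,d},{c,e},{c,f},{c,g},{d,g},{e,g},{b,c,d},{c,d,g},{c,e,g}}
  V13={{f},{b,f},{c,f}} V14={{f},{b,f},{c,f}} V15={{c,f}} V23={{d},{e},{a,e},{b,d},{c,d},{c,e},{d,e},{d,g},{e,g},{b,c,d},{c,d,g},{c,e,g}} V24={{e},{a,e},{b,d},{c,e},{d,e},{e,g},{b,c,d},{c,e,g}} V25={{a,e},{c,d},{c,e},{d,g},{e,g},{b,c,d},{c,d,g},{c,e,g}} V34={{e},{f},{a,e},{b,d},{b,f},{c,e},{c,f},{d,e},{e,g},{b,c,d},{c,e,g}} V35={{a,e},{c,d},{c,e},{c,f},{d,g},{e,g},{b,c,d},{c,d,g},{c,e,g}} V45={{a,e},{b,c},{c,e},{c,f},{e,g},{b,c,d},{c,e,g}}
  V134={{f},{b,f},{c,f}} V135={{c,f}} V145={{c,f}} V234={{e},{a,e},{b,d},{c,e},{d,e},{e,g},{b,c,d},{c,e,g}} V235={{a,e},{c,d},{c,e},{d,g},{e,g},{b,c,d},{c,d,g},{c,e,g}} V245={{a,e},{c,e},{e,g},{b,c,d},{c,e,g}} V345={{a,e},{c,e},{c,f},{e,g},{b,c,d},{c,e,g}}
  V1345={{c,f}} V2345={{a,e},{c,e},{e,g},{b,c,d},{c,e,g}}
components per intersection:
  V1: {{f},{b,f},{c,f}}
  V2: {{d},{e},{a,e},{b,d},{c,d},{c,e},{d,e},{d,g},{e,g},{b,c,d},{c,d,g},{c,e,g}}
  V3: {{d},{e},{a,e},{b,d},{c,d},{c,e},{d,e},{d,g},{e,g},{b,c,d},{c,d,g},{c,e,g}} {{f},{b,f},{c,f}}
  V4: {{b},{f},{b,c},{b,d},{b,f},{c,f},{b,c,d}} {{e},{a,e},{c,e},{d,e},{e,g},{c,e,g}}
  V5: {{a},{c},{g},{a,e},{a,g},{b,c},{c,d},{c,e},{c,f},{c,g},{d,g},{e,g},{b,c,d},{c,d,g},{c,e,g}}
  V13: {{f},{b,f},{c,f}}
  V14: {{f},{b,f},{c,f}}
  V15: {{c,f}}
  V23: {{d},{e},{a,e},{b,d},{c,d},{c,e},{d,e},{d,g},{e,g},{b,c,d},{c,d,g},{c,e,g}}
  V24: {{e},{a,e},{c,e},{d,e},{e,g},{c,e,g}} {{b,d},{b,c,d}}
  V25: {{a,e}} {{c,d},{d,g},{b,c,d},{c,d,g}} {{c,e},{e,g},{c,e,g}}
  V34: {{e},{a,e},{c,e},{d,e},{e,g},{c,e,g}} {{f},{b,f},{c,f}} {{b,d},{b,c,d}}
  V35: {{a,e}} {{c,d},{d,g},{b,c,d},{c,d,g}} {{c,e},{e,g},{c,e,g}} {{c,f}}
  V45: {{a,e}} {{b,c},{b,c,d}} {{c,e},{e,g},{c,e,g}} {{c,f}}
  V134: {{f},{b,f},{c,f}}
  V135: {{c,f}}
  V145: {{c,f}}
  V234: {{e},{a,e},{c,e},{d,e},{e,g},{c,e,g}} {{b,d},{b,c,d}}
  V235: {{a,e}} {{c,d},{d,g},{b,c,d},{c,d,g}} {{c,e},{e,g},{c,e,g}}
  V245: {{a,e}} {{c,e},{e,g},{c,e,g}} {{b,c,d}}
  V345: {{a,e}} {{c,e},{e,g},{c,e,g}} {{c,f}} {{b,c,d}}
  V1345: {{c,f}}
  V2345: {{a,e}} {{c,e},{e,g},{c,e,g}} {{b,c,d}}
C dims 7,20,15,4; δ0: rk 6, SNF 1^6; δ1: rk 11, SNF 1^11; δ2: rk 4, SNF 1^4
Ȟ^0 = (7 − 6) − 0 = 1, so Ȟ^0 ≅ Z
Ȟ^1 = (20 − 11) − 6 = 3, so Ȟ^1 ≅ Z^3
Ȟ^2 = (15 − 4) − 11 = 0, so Ȟ^2 ≅ 0


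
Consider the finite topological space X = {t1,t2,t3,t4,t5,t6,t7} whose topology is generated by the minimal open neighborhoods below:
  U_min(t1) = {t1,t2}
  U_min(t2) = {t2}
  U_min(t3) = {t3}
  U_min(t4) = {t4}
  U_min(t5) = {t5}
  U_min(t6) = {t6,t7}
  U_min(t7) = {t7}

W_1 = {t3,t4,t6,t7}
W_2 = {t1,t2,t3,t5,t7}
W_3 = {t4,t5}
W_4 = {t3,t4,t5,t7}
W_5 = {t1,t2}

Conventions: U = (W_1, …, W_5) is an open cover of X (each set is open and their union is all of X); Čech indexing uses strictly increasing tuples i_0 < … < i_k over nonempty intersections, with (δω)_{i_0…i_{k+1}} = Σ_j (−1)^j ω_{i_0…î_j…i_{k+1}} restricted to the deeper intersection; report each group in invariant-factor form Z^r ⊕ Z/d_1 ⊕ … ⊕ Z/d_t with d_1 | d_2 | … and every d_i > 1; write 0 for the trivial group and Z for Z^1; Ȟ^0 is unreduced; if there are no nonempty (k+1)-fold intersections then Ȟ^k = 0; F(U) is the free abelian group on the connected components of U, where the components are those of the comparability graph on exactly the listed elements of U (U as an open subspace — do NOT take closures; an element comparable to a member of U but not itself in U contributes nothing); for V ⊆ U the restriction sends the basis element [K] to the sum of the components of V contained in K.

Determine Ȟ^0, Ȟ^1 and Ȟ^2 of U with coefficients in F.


Ȟ^0 ≅ Z^5, Ȟ^1 ≅ 0 and Ȟ^2 ≅ 0

nerve of the cover:
  W12={t3,t7} W13={t4} W14={t3,t4,t7} W23={t5} W24={t3,t5,t7} W25={t1,t2} W34={t4,t5}
  W124={t3,t7} W134={t4} W234={t5}
components per intersection:
  W1: {t3} {t4} {t6,t7}
  W2: {t1,t2} {t3} {t5} {t7}
  W3: {t4} {t5}
  W4: {t3} {t4} {t5} {t7}
  W5: {t1,t2}
  W12: {t3} {t7}
  W13: {t4}
  W14: {t3} {t4} {t7}
  W23: {t5}
  W24: {t3} {t5} {t7}
  W25: {t1,t2}
  W34: {t4} {t5}
  W124: {t3} {t7}
  W134: {t4}
  W234: {t5}
C dims 14,13,4; δ0: rk 9, SNF 1^9; δ1: rk 4, SNF 1^4
Ȟ^0 = (14 − 9) − 0 = 5, so Ȟ^0 ≅ Z^5
Ȟ^1 = (13 − 4) − 9 = 0, so Ȟ^1 ≅ 0
Ȟ^2 = (4 − 0) − 4 = 0, so Ȟ^2 ≅ 0


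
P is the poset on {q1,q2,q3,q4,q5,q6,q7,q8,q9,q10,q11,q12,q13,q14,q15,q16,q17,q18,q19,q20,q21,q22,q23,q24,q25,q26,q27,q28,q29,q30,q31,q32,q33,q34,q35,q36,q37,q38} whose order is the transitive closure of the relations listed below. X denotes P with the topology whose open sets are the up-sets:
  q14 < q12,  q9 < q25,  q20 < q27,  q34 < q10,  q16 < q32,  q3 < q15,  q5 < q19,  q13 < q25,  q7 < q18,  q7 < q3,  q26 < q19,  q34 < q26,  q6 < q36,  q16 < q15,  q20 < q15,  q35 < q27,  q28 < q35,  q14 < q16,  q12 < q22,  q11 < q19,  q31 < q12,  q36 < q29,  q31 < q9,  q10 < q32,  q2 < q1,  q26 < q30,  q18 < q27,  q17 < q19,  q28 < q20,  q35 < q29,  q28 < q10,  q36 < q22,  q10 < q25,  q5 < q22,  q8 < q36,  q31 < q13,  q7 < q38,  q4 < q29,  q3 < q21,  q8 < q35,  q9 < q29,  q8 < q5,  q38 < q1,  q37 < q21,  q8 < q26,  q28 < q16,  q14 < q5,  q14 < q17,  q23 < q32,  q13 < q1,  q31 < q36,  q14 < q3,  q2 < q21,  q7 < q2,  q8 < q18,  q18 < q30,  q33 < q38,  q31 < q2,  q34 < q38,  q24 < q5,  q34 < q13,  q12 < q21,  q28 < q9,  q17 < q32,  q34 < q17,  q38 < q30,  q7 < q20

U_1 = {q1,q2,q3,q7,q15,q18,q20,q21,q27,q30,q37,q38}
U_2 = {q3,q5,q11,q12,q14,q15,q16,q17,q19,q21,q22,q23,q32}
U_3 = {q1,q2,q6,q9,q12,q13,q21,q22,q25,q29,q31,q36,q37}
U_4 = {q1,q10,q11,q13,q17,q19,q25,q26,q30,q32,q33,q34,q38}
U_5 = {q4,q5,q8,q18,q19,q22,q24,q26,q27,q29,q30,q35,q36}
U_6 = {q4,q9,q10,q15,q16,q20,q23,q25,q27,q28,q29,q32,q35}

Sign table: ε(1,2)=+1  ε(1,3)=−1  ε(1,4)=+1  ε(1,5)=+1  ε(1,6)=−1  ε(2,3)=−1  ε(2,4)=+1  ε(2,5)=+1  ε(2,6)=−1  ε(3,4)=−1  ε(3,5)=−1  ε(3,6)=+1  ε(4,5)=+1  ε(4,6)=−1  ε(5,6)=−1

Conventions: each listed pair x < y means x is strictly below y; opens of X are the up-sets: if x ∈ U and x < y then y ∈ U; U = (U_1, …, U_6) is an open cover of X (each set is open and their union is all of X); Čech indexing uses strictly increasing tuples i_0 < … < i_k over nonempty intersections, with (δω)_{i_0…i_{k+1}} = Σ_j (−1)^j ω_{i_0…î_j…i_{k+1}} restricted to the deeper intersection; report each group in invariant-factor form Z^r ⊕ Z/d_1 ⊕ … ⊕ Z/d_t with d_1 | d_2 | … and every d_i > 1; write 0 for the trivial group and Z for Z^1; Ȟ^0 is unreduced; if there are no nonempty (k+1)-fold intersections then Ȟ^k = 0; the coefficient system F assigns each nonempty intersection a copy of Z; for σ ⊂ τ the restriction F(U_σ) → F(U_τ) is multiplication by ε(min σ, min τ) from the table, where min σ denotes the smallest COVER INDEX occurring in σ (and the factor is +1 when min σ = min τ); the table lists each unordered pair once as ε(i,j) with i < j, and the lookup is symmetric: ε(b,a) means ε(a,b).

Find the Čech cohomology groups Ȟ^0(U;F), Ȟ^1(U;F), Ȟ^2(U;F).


cover nerve:
  U12={q3,q15,q21} U13={q1,q2,q21,q37} U14={q1,q30,q38} U15={q18,q27,q30} U16={q15,q20,q27} U23={q12,q21,q22} U24={q11,q17,q19,q32} U25={q5,q19,q22} U26={q15,q16,q23,q32} U34={q1,q13,q25} U35={q22,q29,q36} U36={q9,q25,q29} U45={q19,q26,q30} U46={q10,q25,q32} U56={q4,q27,q29,q35}
  U123={q21} U126={q15} U134={q1} U145={q30} U156={q27} U235={q22} U245={q19} U246={q32} U346={q25} U356={q29}
C dims 6,15,10; δ0: rk 5, SNF 1^5; δ1: rk 10, SNF 1^9·2
Ȟ^0: (6−5)−0=1 ⇒ Z
Ȟ^1: (15−10)−5=0 ⇒ 0
Ȟ^2: (10−0)−10=0 plus torsion [2] ⇒ Z/2

Ȟ^0 ≅ Z, Ȟ^1 ≅ 0, Ȟ^2 ≅ Z/2


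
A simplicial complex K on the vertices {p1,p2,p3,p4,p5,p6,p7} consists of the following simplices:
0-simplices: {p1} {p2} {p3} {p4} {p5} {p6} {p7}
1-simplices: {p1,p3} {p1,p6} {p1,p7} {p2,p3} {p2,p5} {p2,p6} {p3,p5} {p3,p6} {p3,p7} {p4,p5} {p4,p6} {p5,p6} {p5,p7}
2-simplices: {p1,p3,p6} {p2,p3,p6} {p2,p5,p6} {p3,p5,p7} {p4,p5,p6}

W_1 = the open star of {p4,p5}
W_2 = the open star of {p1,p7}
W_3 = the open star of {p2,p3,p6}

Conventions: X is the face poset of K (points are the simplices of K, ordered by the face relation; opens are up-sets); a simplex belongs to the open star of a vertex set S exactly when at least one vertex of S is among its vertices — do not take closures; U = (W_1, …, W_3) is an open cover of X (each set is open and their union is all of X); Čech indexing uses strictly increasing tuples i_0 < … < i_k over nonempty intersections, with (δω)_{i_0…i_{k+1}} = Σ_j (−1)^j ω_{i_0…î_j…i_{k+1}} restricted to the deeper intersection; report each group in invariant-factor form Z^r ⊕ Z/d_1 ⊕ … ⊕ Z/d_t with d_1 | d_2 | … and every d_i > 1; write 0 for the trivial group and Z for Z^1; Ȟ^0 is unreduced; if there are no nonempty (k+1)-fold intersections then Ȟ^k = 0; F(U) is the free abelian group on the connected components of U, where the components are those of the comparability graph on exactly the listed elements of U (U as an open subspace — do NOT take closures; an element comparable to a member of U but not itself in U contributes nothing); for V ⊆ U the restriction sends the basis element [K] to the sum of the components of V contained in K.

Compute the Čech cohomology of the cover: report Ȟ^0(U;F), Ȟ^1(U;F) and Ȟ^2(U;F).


Ȟ^0(U;F) ≅ Z; Ȟ^1(U;F) ≅ Z^2; Ȟ^2(U;F) ≅ 0

nerve of the cover:
  W1={{p4},{p5},{p2,p5},{p3,p5},{p4,p5},{p4,p6},{p5,p6},{p5,p7},{p2,p5,p6},{p3,p5,p7},{p4,p5,p6}} W2={{p1},{p7},{p1,p3},{p1,p6},{p1,p7},{p3,p7},{p5,p7},{p1,p3,p6},{p3,p5,p7}} W3={{p2},{p3},{p6},{p1,p3},{p1,p6},{p2,p3},{p2,p5},{p2,p6},{p3,p5},{p3,p6},{p3,p7},{p4,p6},{p5,p6},{p1,p3,p6},{p2,p3,p6},{p2,p5,p6},{p3,p5,p7},{p4,p5,p6}}
  W12={{p5,p7},{p3,p5,p7}} W13={{p2,p5},{p3,p5},{p4,p6},{p5,p6},{p2,p5,p6},{p3,p5,p7},{p4,p5,p6}} W23={{p1,p3},{p1,p6},{p3,p7},{p1,p3,p6},{p3,p5,p7}}
  W123={{p3,p5,p7}}
components per intersection:
  W1: {{p4},{p5},{p2,p5},{p3,p5},{p4,p5},{p4,p6},{p5,p6},{p5,p7},{p2,p5,p6},{p3,p5,p7},{p4,p5,p6}}
  W2: {{p1},{p7},{p1,p3},{p1,p6},{p1,p7},{p3,p7},{p5,p7},{p1,p3,p6},{p3,p5,p7}}
  W3: {{p2},{p3},{p6},{p1,p3},{p1,p6},{p2,p3},{p2,p5},{p2,p6},{p3,p5},{p3,p6},{p3,p7},{p4,p6},{p5,p6},{p1,p3,p6},{p2,p3,p6},{p2,p5,p6},{p3,p5,p7},{p4,p5,p6}}
  W12: {{p5,p7},{p3,p5,p7}}
  W13: {{p2,p5},{p4,p6},{p5,p6},{p2,p5,p6},{p4,p5,p6}} {{p3,p5},{p3,p5,p7}}
  W23: {{p1,p3},{p1,p6},{p1,p3,p6}} {{p3,p7},{p3,p5,p7}}
  W123: {{p3,p5,p7}}
C dims 3,5,1; δ0: rk 2, SNF 1^2; δ1: rk 1, SNF 1^1
Ȟ^0 = (3 − 2) − 0 = 1, so Ȟ^0 ≅ Z
Ȟ^1 = (5 − 1) − 2 = 2, so Ȟ^1 ≅ Z^2
Ȟ^2 = (1 − 0) − 1 = 0, so Ȟ^2 ≅ 0


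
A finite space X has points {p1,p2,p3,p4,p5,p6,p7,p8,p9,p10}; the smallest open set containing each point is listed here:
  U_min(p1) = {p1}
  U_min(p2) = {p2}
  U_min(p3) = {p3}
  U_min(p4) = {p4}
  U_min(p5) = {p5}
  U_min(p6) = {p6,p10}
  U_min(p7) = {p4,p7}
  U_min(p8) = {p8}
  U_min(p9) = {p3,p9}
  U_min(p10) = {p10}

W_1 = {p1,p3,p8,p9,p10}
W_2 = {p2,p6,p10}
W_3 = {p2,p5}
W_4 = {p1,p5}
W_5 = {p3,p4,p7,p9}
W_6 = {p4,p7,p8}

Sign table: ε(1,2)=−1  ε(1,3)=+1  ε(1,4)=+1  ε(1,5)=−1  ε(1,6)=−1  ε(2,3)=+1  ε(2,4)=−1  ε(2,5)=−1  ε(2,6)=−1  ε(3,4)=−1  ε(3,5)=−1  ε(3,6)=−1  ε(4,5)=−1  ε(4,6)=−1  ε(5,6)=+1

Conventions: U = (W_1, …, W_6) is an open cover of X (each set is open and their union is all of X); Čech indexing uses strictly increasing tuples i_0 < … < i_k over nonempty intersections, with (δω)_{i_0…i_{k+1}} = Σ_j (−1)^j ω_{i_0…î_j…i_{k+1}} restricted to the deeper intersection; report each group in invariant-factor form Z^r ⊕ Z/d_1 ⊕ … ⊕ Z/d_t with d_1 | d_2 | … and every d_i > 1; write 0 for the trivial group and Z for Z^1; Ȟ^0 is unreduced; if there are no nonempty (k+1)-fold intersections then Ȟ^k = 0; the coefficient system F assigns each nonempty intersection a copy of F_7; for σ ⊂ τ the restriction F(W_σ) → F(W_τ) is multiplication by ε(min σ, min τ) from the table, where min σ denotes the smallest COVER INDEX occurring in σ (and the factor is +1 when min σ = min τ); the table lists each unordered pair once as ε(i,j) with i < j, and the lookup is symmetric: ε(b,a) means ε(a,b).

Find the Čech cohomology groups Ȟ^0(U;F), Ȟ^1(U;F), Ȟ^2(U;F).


Ȟ^0 = Z/7, Ȟ^1 = Z/7 ⊕ Z/7, Ȟ^2 = 0

cover nerve:
  W12={p10} W14={p1} W15={p3,p9} W16={p8} W23={p2} W34={p5} W56={p4,p7}
C dims 6,7; δ0: rk_F7 5
Ȟ^0: (6−5)−0=1 ⇒ Z/7
Ȟ^1: (7−0)−5=2 ⇒ Z/7 ⊕ Z/7
Ȟ^2: (0−0)−0=0 ⇒ 0


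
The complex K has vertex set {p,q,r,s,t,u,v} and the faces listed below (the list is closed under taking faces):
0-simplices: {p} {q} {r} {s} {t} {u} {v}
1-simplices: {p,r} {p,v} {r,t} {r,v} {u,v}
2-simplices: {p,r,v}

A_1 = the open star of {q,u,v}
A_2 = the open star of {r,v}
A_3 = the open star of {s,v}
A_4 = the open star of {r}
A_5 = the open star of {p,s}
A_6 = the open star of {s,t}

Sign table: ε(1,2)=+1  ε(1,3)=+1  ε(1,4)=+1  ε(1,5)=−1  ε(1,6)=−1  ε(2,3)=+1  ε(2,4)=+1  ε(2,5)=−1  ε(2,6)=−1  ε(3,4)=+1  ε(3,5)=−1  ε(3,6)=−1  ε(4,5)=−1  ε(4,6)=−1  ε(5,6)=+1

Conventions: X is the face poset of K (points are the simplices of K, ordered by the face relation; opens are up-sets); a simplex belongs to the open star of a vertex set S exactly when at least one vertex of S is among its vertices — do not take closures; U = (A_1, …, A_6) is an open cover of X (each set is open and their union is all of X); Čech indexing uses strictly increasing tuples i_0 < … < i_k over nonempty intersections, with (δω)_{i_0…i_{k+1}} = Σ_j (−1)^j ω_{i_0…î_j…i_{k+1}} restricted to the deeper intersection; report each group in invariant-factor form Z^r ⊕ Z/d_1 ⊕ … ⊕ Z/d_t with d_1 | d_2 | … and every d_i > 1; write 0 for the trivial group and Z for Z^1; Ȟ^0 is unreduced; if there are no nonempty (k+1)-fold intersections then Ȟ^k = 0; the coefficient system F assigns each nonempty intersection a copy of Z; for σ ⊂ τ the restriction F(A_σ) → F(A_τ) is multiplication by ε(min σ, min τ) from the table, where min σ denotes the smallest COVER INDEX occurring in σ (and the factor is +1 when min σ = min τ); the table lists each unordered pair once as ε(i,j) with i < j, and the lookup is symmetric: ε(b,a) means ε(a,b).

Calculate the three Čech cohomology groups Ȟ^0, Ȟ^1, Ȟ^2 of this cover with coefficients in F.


Ȟ^0 ≅ Z, Ȟ^1 ≅ Z and Ȟ^2 ≅ 0

intersection data:
  A1={{q},{u},{v},{p,v},{r,v},{u,v},{p,r,v}} A2={{r},{v},{p,r},{p,v},{r,t},{r,v},{u,v},{p,r,v}} A3={{s},{v},{p,v},{r,v},{u,v},{p,r,v}} A4={{r},{p,r},{r,t},{r,v},{p,r,v}} A5={{p},{s},{p,r},{p,v},{p,r,v}} A6={{s},{t},{r,t}}
  A12={{v},{p,v},{r,v},{u,v},{p,r,v}} A13={{v},{p,v},{r,v},{u,v},{p,r,v}} A14={{r,v},{p,r,v}} A15={{p,v},{p,r,v}} A23={{v},{p,v},{r,v},{u,v},{p,r,v}} A24={{r},{p,r},{r,t},{r,v},{p,r,v}} A25={{p,r},{p,v},{p,r,v}} A26={{r,t}} A34={{r,v},{p,r,v}} A35={{s},{p,v},{p,r,v}} A36={{s}} A45={{p,r},{p,r,v}} A46={{r,t}} A56={{s}}
  A123={{v},{p,v},{r,v},{u,v},{p,r,v}} A124={{r,v},{p,r,v}} A125={{p,v},{p,r,v}} A134={{r,v},{p,r,v}} A135={{p,v},{p,r,v}} A145={{p,r,v}} A234={{r,v},{p,r,v}} A235={{p,v},{p,r,v}} A245={{p,r},{p,r,v}} A246={{r,t}} A345={{p,r,v}} A356={{s}}
  A1234={{r,v},{p,r,v}} A1235={{p,v},{p,r,v}} A1245={{p,r,v}} A1345={{p,r,v}} A2345={{p,r,v}}
  A12345={{p,r,v}}
C dims 6,14,12,5; δ0: rk 5, SNF 1^5; δ1: rk 8, SNF 1^8; δ2: rk 4, SNF 1^4
Ȟ^0 = (6 − 5) − 0 = 1, so Ȟ^0 ≅ Z
Ȟ^1 = (14 − 8) − 5 = 1, so Ȟ^1 ≅ Z
Ȟ^2 = (12 − 4) − 8 = 0, so Ȟ^2 ≅ 0


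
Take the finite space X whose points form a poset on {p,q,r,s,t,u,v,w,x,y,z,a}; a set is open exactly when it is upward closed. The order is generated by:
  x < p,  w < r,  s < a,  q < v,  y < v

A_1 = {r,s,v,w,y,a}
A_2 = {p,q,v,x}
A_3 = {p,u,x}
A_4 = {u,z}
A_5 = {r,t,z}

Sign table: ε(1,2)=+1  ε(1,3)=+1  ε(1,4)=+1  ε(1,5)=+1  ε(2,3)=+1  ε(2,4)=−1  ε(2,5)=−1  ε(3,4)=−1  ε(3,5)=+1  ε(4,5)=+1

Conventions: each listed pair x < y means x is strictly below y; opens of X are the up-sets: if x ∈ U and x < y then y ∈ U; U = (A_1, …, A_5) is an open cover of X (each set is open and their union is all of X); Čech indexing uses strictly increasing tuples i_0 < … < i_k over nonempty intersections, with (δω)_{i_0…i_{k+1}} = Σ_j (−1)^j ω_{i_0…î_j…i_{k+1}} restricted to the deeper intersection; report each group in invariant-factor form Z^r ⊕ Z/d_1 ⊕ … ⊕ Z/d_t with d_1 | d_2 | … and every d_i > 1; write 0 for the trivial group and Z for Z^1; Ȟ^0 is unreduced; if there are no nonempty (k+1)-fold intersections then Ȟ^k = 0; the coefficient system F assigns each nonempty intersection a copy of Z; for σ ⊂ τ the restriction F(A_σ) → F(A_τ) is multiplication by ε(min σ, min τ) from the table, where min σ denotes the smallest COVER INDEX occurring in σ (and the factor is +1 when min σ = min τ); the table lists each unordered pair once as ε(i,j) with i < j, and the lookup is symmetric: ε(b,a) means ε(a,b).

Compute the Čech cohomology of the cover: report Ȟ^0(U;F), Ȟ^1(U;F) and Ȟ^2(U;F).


intersection data:
  A12={v} A15={r} A23={p,x} A34={u} A45={z}
C dims 5,5; δ0: rk 5, SNF 1^4·2
Ȟ^0 = (5 − 5) − 0 = 0, so Ȟ^0 ≅ 0
Ȟ^1 = (5 − 0) − 5 = 0 plus torsion [2], so Ȟ^1 ≅ Z/2
Ȟ^2 = (0 − 0) − 0 = 0, so Ȟ^2 ≅ 0

Ȟ^0(U;F) ≅ 0,  Ȟ^1(U;F) ≅ Z/2,  Ȟ^2(U;F) ≅ 0


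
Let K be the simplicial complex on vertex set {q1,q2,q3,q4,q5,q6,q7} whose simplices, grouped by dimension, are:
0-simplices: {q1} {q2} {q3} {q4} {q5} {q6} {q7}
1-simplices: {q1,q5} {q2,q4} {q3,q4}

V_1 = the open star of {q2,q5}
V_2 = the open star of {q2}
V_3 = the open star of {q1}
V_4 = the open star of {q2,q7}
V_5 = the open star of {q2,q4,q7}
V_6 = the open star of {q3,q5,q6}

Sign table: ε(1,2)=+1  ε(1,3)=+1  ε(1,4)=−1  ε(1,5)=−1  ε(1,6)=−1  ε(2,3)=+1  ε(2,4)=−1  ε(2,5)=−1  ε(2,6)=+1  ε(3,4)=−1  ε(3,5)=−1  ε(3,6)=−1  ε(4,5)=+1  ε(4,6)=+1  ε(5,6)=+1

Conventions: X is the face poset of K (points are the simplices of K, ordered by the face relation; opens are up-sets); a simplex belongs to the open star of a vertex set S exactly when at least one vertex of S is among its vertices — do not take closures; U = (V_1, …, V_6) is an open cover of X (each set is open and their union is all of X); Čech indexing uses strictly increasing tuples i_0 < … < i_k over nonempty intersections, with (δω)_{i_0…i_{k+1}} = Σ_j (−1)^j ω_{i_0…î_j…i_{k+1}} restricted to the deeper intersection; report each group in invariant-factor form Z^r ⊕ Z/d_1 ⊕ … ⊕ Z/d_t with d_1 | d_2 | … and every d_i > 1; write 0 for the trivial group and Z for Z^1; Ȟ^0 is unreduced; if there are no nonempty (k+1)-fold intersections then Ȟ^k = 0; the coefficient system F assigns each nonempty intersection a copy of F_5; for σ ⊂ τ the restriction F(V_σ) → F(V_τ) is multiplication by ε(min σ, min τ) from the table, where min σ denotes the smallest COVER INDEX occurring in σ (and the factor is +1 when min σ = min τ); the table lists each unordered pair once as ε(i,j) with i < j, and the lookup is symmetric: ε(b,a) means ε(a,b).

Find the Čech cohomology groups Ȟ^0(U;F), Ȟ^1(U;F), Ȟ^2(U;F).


nonempty intersections:
  V1={{q2},{q5},{q1,q5},{q2,q4}} V2={{q2},{q2,q4}} V3={{q1},{q1,q5}} V4={{q2},{q7},{q2,q4}} V5={{q2},{q4},{q7},{q2,q4},{q3,q4}} V6={{q3},{q5},{q6},{q1,q5},{q3,q4}}
  V12={{q2},{q2,q4}} V13={{q1,q5}} V14={{q2},{q2,q4}} V15={{q2},{q2,q4}} V16={{q5},{q1,q5}} V24={{q2},{q2,q4}} V25={{q2},{q2,q4}} V36={{q1,q5}} V45={{q2},{q7},{q2,q4}} V56={{q3,q4}}
  V124={{q2},{q2,q4}} V125={{q2},{q2,q4}} V136={{q1,q5}} V145={{q2},{q2,q4}} V245={{q2},{q2,q4}}
  V1245={{q2},{q2,q4}}
C dims 6,10,5,1; δ0: rk_F5 5; δ1: rk_F5 4; δ2: rk_F5 1
Ȟ^0: (6−5)−0=1 ⇒ Z/5
Ȟ^1: (10−4)−5=1 ⇒ Z/5
Ȟ^2: (5−1)−4=0 ⇒ 0

Ȟ^0 = Z/5; Ȟ^1 = Z/5; Ȟ^2 = 0


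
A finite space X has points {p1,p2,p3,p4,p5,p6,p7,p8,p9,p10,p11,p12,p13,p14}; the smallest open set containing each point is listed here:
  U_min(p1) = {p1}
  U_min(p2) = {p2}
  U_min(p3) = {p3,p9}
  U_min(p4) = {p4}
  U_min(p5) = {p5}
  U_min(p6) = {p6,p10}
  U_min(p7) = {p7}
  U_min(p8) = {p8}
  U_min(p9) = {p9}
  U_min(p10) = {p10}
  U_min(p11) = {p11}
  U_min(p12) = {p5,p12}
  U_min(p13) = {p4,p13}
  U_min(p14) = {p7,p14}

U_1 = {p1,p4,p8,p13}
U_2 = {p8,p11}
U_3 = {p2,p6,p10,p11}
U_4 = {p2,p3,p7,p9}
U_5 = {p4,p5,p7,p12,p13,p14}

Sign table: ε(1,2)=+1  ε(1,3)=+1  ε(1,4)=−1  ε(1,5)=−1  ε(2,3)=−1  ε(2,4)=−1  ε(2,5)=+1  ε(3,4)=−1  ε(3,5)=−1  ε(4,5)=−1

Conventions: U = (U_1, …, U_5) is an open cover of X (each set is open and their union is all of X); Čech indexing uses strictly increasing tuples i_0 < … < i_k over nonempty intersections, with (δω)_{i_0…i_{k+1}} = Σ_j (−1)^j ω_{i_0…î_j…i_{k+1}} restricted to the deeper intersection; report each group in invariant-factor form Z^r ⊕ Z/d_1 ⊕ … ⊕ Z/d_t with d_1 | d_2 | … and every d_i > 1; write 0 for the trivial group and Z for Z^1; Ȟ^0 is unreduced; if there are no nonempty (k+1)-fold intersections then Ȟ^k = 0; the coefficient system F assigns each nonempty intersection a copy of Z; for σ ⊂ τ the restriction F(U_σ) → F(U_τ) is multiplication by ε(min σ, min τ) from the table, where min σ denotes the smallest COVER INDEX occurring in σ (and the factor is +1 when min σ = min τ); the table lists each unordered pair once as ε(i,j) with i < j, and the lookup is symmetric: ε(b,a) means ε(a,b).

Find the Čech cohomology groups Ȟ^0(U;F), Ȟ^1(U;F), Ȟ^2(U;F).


nonempty overlaps:
  U12={p8} U15={p4,p13} U23={p11} U34={p2} U45={p7}
C dims 5,5; δ0: rk 4, SNF 1^4
degree 0: 5−4−0 = 1 → Ȟ^0 ≅ Z
degree 1: 5−0−4 = 1 → Ȟ^1 ≅ Z
degree 2: 0−0−0 = 0 → Ȟ^2 ≅ 0

Ȟ^0 = Z, Ȟ^1 = Z and Ȟ^2 = 0


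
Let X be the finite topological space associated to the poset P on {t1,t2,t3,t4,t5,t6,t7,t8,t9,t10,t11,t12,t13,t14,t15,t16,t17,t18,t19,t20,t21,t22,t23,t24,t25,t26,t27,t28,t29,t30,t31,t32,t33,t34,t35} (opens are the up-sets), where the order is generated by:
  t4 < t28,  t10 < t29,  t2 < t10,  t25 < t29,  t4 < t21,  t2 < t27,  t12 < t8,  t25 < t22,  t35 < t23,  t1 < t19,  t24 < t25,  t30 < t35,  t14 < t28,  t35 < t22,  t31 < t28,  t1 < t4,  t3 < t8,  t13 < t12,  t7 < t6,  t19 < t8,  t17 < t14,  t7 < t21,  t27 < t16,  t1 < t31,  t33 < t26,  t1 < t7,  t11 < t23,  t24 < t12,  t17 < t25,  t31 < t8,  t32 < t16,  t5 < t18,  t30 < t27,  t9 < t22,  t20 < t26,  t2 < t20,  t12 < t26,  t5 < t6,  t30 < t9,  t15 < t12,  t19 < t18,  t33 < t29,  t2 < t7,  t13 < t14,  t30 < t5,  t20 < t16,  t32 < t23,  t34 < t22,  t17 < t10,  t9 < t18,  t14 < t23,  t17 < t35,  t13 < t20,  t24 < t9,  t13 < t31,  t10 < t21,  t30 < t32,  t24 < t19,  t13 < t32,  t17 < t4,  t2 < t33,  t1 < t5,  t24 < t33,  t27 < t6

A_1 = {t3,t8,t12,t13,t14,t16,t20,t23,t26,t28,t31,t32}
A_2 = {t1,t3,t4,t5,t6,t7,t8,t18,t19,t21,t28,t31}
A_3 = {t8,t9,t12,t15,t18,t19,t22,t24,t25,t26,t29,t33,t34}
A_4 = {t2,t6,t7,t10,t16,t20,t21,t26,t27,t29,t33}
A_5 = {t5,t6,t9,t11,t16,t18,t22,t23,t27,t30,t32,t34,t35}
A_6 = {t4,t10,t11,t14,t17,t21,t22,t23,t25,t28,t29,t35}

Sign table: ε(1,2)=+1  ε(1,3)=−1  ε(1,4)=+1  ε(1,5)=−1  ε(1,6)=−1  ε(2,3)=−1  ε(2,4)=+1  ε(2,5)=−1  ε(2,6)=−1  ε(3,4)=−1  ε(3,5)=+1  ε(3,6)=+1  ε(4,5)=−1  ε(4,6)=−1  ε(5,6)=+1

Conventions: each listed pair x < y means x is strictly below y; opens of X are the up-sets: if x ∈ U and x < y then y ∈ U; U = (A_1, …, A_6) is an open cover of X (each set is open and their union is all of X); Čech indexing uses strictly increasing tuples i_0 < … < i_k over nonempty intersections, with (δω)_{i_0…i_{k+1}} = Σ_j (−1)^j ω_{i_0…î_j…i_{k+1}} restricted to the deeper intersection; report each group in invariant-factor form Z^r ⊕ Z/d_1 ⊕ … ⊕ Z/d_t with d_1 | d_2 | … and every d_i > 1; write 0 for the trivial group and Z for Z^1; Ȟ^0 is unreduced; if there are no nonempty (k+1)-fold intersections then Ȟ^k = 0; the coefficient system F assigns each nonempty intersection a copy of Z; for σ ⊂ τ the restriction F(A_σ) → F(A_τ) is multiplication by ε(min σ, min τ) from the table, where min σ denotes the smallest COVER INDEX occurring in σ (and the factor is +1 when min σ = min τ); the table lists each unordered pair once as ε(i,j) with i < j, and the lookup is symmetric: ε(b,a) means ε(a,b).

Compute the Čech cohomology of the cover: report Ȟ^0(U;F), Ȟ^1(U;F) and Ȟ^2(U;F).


Ȟ^0 = Z,  Ȟ^1 = 0,  Ȟ^2 = Z/2

cover nerve:
  A12={t3,t8,t28,t31} A13={t8,t12,t26} A14={t16,t20,t26} A15={t16,t23,t32} A16={t14,t23,t28} A23={t8,t18,t19} A24={t6,t7,t21} A25={t5,t6,t18} A26={t4,t21,t28} A34={t26,t29,t33} A35={t9,t18,t22,t34} A36={t22,t25,t29} A45={t6,t16,t27} A46={t10,t21,t29} A56={t11,t22,t23,t35}
  A123={t8} A126={t28} A134={t26} A145={t16} A156={t23} A235={t18} A245={t6} A246={t21} A346={t29} A356={t22}
C dims 6,15,10; δ0: rk 5, SNF 1^5; δ1: rk 10, SNF 1^9·2
Ȟ^0: (6−5)−0=1 ⇒ Z
Ȟ^1: (15−10)−5=0 ⇒ 0
Ȟ^2: (10−0)−10=0 plus torsion [2] ⇒ Z/2


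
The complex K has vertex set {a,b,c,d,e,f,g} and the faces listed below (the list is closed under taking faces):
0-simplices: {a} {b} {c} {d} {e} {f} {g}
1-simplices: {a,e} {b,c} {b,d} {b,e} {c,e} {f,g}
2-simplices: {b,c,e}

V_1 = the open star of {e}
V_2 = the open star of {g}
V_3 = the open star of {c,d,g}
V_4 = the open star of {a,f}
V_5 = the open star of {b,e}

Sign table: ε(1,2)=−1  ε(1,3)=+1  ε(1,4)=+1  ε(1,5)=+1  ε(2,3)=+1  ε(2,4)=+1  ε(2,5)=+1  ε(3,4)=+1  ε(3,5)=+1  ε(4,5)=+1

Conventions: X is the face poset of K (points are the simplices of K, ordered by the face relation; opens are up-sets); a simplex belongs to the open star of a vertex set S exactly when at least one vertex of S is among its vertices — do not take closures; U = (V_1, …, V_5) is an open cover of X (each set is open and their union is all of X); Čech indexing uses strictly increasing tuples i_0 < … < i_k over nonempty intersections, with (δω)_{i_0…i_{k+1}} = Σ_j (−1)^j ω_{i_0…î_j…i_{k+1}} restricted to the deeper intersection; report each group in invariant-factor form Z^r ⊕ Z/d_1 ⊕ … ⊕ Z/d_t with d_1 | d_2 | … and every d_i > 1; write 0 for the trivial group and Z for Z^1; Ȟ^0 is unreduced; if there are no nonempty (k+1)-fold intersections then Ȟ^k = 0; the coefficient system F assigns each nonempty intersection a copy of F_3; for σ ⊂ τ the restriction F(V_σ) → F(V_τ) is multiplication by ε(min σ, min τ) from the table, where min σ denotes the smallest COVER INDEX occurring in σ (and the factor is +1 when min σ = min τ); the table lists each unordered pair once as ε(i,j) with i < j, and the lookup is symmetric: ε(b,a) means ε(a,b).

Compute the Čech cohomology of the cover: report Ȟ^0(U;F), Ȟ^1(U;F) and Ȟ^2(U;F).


nerve of the cover:
  V1={{e},{a,e},{b,e},{c,e},{b,c,e}} V2={{g},{f,g}} V3={{c},{d},{g},{b,c},{b,d},{c,e},{f,g},{b,c,e}} V4={{a},{f},{a,e},{f,g}} V5={{b},{e},{a,e},{b,c},{b,d},{b,e},{c,e},{b,c,e}}
  V13={{c,e},{b,c,e}} V14={{a,e}} V15={{e},{a,e},{b,e},{c,e},{b,c,e}} V23={{g},{f,g}} V24={{f,g}} V34={{f,g}} V35={{b,c},{b,d},{c,e},{b,c,e}} V45={{a,e}}
  V135={{c,e},{b,c,e}} V145={{a,e}} V234={{f,g}}
C dims 5,8,3; δ0: rk_F3 4; δ1: rk_F3 3
Ȟ^0 = (5 − 4) − 0 = 1, so Ȟ^0 ≅ Z/3
Ȟ^1 = (8 − 3) − 4 = 1, so Ȟ^1 ≅ Z/3
Ȟ^2 = (3 − 0) − 3 = 0, so Ȟ^2 ≅ 0

Ȟ^0 = Z/3,  Ȟ^1 = Z/3,  Ȟ^2 = 0


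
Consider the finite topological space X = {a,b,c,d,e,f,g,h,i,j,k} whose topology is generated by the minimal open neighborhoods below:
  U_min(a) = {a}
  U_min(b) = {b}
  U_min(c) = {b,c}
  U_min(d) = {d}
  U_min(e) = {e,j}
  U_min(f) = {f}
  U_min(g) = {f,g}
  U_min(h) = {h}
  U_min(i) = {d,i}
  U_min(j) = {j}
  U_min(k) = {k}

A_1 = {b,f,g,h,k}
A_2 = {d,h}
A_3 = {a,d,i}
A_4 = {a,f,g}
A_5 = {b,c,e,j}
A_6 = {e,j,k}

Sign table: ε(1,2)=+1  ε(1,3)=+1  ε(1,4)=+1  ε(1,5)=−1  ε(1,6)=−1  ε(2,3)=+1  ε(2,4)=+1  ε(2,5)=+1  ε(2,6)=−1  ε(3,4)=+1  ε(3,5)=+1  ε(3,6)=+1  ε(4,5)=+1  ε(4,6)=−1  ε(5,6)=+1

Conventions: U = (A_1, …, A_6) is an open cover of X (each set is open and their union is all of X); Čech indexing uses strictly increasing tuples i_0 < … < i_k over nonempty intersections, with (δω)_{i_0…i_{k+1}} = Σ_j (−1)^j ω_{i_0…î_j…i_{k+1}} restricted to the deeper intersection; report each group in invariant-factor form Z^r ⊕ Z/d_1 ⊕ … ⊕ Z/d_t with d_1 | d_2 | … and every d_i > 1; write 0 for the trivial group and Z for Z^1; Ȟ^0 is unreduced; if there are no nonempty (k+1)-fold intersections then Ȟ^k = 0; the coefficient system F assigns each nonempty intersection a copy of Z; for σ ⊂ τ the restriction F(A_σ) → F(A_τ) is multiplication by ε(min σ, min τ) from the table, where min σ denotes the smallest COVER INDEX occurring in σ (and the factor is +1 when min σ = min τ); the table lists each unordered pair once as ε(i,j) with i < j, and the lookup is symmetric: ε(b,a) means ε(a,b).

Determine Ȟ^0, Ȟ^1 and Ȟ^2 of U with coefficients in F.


nerve of the cover:
  A12={h} A14={f,g} A15={b} A16={k} A23={d} A34={a} A56={e,j}
C dims 6,7; δ0: rk 5, SNF 1^5
Ȟ^0 = (6 − 5) − 0 = 1, so Ȟ^0 ≅ Z
Ȟ^1 = (7 − 0) − 5 = 2, so Ȟ^1 ≅ Z^2
Ȟ^2 = (0 − 0) − 0 = 0, so Ȟ^2 ≅ 0

Ȟ^0(U;F) ≅ Z, Ȟ^1(U;F) ≅ Z^2, Ȟ^2(U;F) ≅ 0


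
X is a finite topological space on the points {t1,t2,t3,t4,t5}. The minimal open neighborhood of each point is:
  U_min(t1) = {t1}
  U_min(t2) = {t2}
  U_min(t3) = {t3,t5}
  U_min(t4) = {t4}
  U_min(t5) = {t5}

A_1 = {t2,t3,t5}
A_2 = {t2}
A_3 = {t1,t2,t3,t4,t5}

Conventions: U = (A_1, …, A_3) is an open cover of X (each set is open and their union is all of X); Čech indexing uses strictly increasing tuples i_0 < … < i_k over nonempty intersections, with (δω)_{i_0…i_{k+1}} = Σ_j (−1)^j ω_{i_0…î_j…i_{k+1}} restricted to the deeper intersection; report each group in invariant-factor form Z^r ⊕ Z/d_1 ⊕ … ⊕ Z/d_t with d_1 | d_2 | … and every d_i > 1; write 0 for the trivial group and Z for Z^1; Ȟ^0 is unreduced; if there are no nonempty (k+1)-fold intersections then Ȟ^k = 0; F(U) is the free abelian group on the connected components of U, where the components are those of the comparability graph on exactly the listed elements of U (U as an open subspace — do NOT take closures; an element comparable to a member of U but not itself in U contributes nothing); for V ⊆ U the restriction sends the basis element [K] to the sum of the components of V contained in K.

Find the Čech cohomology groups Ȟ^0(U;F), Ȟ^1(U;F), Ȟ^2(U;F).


Ȟ^0(U;F) ≅ Z^4, Ȟ^1(U;F) ≅ 0, Ȟ^2(U;F) ≅ 0

nerve simplices:
  A12={t2} A13={t2,t3,t5} A23={t2}
  A123={t2}
components per intersection:
  A1: {t2} {t3,t5}
  A2: {t2}
  A3: {t1} {t2} {t3,t5} {t4}
  A12: {t2}
  A13: {t2} {t3,t5}
  A23: {t2}
  A123: {t2}
C dims 7,4,1; δ0: rk 3, SNF 1^3; δ1: rk 1, SNF 1^1
degree 0: 7−3−0 = 4 → Ȟ^0 ≅ Z^4
degree 1: 4−1−3 = 0 → Ȟ^1 ≅ 0
degree 2: 1−0−1 = 0 → Ȟ^2 ≅ 0


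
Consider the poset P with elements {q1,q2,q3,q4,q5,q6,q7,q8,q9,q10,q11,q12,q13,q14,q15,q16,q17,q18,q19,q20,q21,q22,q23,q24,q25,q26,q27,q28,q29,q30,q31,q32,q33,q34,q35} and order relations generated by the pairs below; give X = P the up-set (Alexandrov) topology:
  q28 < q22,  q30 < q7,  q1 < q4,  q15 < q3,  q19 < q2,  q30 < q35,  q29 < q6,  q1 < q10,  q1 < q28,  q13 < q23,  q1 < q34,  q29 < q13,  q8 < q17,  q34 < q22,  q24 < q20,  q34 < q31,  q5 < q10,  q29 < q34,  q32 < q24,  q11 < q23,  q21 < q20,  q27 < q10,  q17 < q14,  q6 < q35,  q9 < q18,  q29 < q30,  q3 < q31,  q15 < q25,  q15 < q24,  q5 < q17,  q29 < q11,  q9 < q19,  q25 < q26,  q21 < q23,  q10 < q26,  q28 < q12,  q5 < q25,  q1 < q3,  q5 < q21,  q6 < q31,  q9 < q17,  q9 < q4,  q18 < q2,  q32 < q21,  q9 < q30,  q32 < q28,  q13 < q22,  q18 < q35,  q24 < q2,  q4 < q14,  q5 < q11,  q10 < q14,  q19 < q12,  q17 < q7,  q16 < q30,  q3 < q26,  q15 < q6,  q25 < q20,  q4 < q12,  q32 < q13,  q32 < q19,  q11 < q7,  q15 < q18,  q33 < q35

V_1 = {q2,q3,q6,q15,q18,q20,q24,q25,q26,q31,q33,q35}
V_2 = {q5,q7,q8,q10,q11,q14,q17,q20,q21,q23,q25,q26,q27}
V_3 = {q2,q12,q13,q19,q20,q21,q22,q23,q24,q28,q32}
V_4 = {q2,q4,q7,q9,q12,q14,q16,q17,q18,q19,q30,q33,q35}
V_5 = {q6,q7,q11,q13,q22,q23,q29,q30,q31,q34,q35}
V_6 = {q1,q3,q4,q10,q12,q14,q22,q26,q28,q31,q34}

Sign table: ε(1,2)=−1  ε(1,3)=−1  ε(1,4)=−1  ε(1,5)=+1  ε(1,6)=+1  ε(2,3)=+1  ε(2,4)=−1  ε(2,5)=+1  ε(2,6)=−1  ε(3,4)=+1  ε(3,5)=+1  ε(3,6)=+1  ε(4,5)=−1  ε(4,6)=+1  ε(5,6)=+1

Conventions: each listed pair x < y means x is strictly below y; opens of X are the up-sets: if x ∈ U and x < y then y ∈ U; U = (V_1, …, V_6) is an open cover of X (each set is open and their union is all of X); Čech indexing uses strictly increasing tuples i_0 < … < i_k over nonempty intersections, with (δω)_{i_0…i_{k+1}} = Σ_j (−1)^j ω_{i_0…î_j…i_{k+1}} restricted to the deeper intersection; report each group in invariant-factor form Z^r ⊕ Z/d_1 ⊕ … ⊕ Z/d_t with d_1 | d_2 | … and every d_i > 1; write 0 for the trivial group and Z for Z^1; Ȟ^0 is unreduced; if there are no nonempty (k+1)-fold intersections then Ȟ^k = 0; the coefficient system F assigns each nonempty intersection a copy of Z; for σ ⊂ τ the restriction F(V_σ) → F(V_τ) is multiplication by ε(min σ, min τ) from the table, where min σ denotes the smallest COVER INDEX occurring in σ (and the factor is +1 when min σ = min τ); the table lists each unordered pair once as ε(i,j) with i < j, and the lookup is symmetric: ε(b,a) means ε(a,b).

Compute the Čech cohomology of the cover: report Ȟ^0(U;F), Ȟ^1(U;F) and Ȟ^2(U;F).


intersection data:
  V12={q20,q25,q26} V13={q2,q20,q24} V14={q2,q18,q33,q35} V15={q6,q31,q35} V16={q3,q26,q31} V23={q20,q21,q23} V24={q7,q14,q17} V25={q7,q11,q23} V26={q10,q14,q26} V34={q2,q12,q19} V35={q13,q22,q23} V36={q12,q22,q28} V45={q7,q30,q35} V46={q4,q12,q14} V56={q22,q31,q34}
  V123={q20} V126={q26} V134={q2} V145={q35} V156={q31} V235={q23} V245={q7} V246={q14} V346={q12} V356={q22}
C dims 6,15,10; δ0: rk 6, SNF 1^5·2; δ1: rk 9, SNF 1^9
Ȟ^0 = (6 − 6) − 0 = 0, so Ȟ^0 ≅ 0
Ȟ^1 = (15 − 9) − 6 = 0 plus torsion [2], so Ȟ^1 ≅ Z/2
Ȟ^2 = (10 − 0) − 9 = 1, so Ȟ^2 ≅ Z

Ȟ^0 = 0, Ȟ^1 = Z/2 and Ȟ^2 = Z


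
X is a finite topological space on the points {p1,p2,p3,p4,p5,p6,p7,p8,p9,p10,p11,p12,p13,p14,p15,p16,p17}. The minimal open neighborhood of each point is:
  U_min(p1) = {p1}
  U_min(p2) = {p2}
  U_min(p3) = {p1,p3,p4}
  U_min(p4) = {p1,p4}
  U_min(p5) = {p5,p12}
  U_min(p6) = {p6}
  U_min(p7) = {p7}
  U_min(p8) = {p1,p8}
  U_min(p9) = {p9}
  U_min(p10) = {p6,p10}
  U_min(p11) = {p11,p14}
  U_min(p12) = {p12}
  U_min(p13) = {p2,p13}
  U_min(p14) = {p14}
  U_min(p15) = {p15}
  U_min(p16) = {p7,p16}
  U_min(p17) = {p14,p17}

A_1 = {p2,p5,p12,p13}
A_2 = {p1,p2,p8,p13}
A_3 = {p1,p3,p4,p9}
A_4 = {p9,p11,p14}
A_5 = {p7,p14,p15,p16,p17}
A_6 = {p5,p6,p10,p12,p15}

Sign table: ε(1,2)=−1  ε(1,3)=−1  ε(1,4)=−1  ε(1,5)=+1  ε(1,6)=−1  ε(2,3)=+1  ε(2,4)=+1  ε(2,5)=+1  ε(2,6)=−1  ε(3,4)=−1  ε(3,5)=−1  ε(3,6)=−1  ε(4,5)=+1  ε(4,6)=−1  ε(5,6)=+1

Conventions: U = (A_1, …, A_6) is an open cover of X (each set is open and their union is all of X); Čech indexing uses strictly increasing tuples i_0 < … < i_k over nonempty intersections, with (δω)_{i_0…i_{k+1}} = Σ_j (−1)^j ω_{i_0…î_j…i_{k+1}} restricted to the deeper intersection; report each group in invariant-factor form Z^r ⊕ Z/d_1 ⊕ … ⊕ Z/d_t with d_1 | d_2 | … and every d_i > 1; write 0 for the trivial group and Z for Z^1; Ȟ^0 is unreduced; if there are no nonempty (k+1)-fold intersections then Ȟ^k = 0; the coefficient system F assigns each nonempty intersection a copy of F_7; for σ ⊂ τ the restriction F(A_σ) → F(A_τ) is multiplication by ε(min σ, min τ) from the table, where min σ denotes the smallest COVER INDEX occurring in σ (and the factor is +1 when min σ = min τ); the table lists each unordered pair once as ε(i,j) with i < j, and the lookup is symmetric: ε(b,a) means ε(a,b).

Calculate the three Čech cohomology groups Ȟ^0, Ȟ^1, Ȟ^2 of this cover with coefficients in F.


nonempty overlaps:
  A12={p2,p13} A16={p5,p12} A23={p1} A34={p9} A45={p14} A56={p15}
C dims 6,6; δ0: rk_F7 6
degree 0: 6−6−0 = 0 → Ȟ^0 ≅ 0
degree 1: 6−0−6 = 0 → Ȟ^1 ≅ 0
degree 2: 0−0−0 = 0 → Ȟ^2 ≅ 0

Ȟ^0 ≅ 0,  Ȟ^1 ≅ 0,  Ȟ^2 ≅ 0
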